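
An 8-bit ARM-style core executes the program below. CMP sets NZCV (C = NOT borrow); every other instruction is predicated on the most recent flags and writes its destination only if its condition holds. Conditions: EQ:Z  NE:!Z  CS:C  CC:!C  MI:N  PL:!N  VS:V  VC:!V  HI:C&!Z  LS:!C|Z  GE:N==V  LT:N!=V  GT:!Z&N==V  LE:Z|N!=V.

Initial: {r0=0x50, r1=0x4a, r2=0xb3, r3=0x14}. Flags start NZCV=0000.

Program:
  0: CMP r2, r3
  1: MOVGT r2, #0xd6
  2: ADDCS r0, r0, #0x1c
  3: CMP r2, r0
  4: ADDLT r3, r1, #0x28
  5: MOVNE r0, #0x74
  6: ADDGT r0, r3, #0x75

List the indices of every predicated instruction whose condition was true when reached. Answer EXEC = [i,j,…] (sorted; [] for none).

[0] flags=1010 → (cmp)
[1] flags=1010 GT?F → skip
[2] flags=1010 CS?T → r0=0x6c
[3] flags=0011 → (cmp)
[4] flags=0011 LT?T → r3=0x72
[5] flags=0011 NE?T → r0=0x74
[6] flags=0011 GT?F → skip

EXEC = [2,4,5]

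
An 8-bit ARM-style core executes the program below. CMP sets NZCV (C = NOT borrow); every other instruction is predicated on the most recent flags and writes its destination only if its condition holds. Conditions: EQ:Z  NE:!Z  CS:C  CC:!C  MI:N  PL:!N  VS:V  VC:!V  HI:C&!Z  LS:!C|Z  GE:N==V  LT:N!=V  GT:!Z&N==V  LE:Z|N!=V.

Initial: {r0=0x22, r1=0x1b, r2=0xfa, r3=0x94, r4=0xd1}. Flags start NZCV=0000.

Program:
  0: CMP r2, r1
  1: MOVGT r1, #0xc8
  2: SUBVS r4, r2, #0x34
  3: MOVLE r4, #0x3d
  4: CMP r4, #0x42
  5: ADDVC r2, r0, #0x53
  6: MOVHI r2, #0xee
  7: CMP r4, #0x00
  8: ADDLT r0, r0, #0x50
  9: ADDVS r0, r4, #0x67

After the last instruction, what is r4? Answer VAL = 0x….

VAL = 0x3d

[0] flags=1010 → (cmp)
[1] flags=1010 GT?F → skip
[2] flags=1010 VS?F → skip
[3] flags=1010 LE?T → r4=0x3d
[4] flags=1000 → (cmp)
[5] flags=1000 VC?T → r2=0x75
[6] flags=1000 HI?F → skip
[7] flags=0010 → (cmp)
[8] flags=0010 LT?F → skip
[9] flags=0010 VS?F → skip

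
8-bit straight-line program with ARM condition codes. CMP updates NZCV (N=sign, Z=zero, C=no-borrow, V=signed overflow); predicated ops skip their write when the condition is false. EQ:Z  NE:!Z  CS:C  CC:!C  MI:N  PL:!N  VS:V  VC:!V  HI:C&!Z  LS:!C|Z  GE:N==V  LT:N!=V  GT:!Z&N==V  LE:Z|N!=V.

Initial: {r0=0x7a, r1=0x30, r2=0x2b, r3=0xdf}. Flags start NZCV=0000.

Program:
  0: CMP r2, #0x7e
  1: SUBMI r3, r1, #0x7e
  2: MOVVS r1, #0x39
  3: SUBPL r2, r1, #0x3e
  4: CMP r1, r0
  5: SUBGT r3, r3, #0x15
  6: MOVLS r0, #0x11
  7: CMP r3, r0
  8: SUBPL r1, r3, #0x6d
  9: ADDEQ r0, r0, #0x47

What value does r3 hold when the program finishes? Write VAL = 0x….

VAL = 0xb2

0: ✓ CMP  NZCV=1000
1: ✓ SUBMI  r3←0xb2
2: · MOVVS
3: · SUBPL
4: ✓ CMP  NZCV=1000
5: · SUBGT
6: ✓ MOVLS  r0←0x11
7: ✓ CMP  NZCV=1010
8: · SUBPL
9: · ADDEQ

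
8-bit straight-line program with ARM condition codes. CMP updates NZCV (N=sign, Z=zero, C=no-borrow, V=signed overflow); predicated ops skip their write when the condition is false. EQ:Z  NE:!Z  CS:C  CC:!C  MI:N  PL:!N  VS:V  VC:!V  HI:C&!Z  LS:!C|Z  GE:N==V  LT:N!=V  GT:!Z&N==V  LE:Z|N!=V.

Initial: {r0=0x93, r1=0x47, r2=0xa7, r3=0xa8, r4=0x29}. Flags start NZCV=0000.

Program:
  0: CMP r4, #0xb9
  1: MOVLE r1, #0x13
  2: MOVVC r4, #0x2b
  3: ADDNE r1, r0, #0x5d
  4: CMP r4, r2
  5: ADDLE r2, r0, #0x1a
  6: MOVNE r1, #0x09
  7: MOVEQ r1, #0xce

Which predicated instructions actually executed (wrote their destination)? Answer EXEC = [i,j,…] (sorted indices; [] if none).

[0] flags=0000 → (cmp)
[1] flags=0000 LE?F → skip
[2] flags=0000 VC?T → r4=0x2b
[3] flags=0000 NE?T → r1=0xf0
[4] flags=1001 → (cmp)
[5] flags=1001 LE?F → skip
[6] flags=1001 NE?T → r1=0x09
[7] flags=1001 EQ?F → skip

EXEC = [2,3,6]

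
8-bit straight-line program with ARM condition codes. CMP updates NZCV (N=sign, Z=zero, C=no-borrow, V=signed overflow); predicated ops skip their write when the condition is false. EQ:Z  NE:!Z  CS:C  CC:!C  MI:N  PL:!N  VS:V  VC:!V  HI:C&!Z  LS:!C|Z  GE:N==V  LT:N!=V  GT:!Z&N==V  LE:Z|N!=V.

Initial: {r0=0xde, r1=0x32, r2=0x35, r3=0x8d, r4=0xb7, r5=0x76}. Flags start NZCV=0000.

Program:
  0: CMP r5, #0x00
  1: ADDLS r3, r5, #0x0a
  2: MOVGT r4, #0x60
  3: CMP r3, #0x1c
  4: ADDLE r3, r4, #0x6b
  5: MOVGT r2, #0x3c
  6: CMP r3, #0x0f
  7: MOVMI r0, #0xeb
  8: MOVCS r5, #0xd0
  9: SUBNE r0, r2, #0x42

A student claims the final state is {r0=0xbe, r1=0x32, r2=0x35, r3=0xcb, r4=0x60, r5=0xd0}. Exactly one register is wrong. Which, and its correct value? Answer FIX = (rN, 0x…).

[0] flags=0010 → (cmp)
[1] flags=0010 LS?F → skip
[2] flags=0010 GT?T → r4=0x60
[3] flags=0011 → (cmp)
[4] flags=0011 LE?T → r3=0xcb
[5] flags=0011 GT?F → skip
[6] flags=1010 → (cmp)
[7] flags=1010 MI?T → r0=0xeb
[8] flags=1010 CS?T → r5=0xd0
[9] flags=1010 NE?T → r0=0xf3

FIX = (r0, 0xf3)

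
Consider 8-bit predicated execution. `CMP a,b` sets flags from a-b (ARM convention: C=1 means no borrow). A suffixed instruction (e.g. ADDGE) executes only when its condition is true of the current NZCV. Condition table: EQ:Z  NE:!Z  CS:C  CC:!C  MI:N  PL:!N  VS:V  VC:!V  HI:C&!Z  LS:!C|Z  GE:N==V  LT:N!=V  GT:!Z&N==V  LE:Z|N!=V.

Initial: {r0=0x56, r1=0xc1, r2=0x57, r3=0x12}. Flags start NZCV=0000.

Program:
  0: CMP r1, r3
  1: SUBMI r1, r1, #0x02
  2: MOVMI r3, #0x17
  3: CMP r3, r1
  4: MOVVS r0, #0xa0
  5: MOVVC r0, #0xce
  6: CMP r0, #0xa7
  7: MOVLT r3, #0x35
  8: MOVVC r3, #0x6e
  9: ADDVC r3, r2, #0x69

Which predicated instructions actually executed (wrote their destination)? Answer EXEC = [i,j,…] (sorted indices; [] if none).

[0] flags=1010 → (cmp)
[1] flags=1010 MI?T → r1=0xbf
[2] flags=1010 MI?T → r3=0x17
[3] flags=0000 → (cmp)
[4] flags=0000 VS?F → skip
[5] flags=0000 VC?T → r0=0xce
[6] flags=0010 → (cmp)
[7] flags=0010 LT?F → skip
[8] flags=0010 VC?T → r3=0x6e
[9] flags=0010 VC?T → r3=0xc0

EXEC = [1,2,5,8,9]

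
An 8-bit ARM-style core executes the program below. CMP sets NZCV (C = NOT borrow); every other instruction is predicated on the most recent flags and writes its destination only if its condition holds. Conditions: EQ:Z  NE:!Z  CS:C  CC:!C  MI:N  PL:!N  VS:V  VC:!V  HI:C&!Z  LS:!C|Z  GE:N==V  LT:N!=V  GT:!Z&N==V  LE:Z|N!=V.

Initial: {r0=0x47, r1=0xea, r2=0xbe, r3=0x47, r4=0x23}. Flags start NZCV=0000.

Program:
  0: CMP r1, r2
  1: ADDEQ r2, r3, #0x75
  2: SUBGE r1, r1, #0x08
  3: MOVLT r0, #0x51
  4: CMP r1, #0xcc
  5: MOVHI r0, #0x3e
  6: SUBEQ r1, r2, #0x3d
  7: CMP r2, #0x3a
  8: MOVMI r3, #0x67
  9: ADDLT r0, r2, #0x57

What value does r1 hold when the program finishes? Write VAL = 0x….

[0] flags=0010 → (cmp)
[1] flags=0010 EQ?F → skip
[2] flags=0010 GE?T → r1=0xe2
[3] flags=0010 LT?F → skip
[4] flags=0010 → (cmp)
[5] flags=0010 HI?T → r0=0x3e
[6] flags=0010 EQ?F → skip
[7] flags=1010 → (cmp)
[8] flags=1010 MI?T → r3=0x67
[9] flags=1010 LT?T → r0=0x15

VAL = 0xe2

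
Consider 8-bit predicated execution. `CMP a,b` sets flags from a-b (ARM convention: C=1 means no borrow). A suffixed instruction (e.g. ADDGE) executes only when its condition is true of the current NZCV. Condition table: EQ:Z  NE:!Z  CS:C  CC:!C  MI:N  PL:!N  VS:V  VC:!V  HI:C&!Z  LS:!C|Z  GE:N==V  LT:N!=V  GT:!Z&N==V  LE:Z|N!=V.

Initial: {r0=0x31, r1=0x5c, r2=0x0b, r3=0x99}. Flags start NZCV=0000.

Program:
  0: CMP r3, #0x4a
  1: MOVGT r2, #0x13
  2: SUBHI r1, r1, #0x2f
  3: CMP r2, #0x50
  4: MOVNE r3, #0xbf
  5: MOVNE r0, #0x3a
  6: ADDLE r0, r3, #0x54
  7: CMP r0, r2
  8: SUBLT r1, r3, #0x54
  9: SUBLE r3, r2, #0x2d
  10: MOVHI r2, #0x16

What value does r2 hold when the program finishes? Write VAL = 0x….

VAL = 0x16

[0] flags=0011 → (cmp)
[1] flags=0011 GT?F → skip
[2] flags=0011 HI?T → r1=0x2d
[3] flags=1000 → (cmp)
[4] flags=1000 NE?T → r3=0xbf
[5] flags=1000 NE?T → r0=0x3a
[6] flags=1000 LE?T → r0=0x13
[7] flags=0010 → (cmp)
[8] flags=0010 LT?F → skip
[9] flags=0010 LE?F → skip
[10] flags=0010 HI?T → r2=0x16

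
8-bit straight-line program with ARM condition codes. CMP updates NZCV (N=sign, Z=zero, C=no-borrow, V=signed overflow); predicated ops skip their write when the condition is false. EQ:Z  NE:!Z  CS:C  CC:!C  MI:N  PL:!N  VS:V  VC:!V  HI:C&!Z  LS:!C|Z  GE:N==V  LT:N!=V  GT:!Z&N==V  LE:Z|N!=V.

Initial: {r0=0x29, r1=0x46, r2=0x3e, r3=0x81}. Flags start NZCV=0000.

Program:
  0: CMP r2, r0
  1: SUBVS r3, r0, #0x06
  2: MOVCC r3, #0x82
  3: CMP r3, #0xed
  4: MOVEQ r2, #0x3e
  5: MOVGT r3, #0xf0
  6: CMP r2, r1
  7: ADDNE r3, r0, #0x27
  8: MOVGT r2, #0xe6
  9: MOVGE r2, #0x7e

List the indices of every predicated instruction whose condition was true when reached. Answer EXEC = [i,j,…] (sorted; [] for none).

[0] flags=0010 → (cmp)
[1] flags=0010 VS?F → skip
[2] flags=0010 CC?F → skip
[3] flags=1000 → (cmp)
[4] flags=1000 EQ?F → skip
[5] flags=1000 GT?F → skip
[6] flags=1000 → (cmp)
[7] flags=1000 NE?T → r3=0x50
[8] flags=1000 GT?F → skip
[9] flags=1000 GE?F → skip

EXEC = [7]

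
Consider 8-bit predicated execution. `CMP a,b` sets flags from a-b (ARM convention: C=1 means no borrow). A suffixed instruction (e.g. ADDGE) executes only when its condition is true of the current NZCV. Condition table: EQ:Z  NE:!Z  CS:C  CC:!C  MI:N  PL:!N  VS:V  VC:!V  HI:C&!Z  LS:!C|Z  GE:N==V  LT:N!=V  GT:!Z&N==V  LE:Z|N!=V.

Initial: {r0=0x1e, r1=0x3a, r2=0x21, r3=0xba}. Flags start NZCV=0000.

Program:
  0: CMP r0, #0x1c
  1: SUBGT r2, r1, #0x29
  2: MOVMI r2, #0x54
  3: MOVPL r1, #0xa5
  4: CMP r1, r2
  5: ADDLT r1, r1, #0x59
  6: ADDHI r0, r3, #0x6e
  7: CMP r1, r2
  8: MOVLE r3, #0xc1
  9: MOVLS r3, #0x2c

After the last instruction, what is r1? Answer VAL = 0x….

VAL = 0xfe

[0] flags=0010 → (cmp)
[1] flags=0010 GT?T → r2=0x11
[2] flags=0010 MI?F → skip
[3] flags=0010 PL?T → r1=0xa5
[4] flags=1010 → (cmp)
[5] flags=1010 LT?T → r1=0xfe
[6] flags=1010 HI?T → r0=0x28
[7] flags=1010 → (cmp)
[8] flags=1010 LE?T → r3=0xc1
[9] flags=1010 LS?F → skip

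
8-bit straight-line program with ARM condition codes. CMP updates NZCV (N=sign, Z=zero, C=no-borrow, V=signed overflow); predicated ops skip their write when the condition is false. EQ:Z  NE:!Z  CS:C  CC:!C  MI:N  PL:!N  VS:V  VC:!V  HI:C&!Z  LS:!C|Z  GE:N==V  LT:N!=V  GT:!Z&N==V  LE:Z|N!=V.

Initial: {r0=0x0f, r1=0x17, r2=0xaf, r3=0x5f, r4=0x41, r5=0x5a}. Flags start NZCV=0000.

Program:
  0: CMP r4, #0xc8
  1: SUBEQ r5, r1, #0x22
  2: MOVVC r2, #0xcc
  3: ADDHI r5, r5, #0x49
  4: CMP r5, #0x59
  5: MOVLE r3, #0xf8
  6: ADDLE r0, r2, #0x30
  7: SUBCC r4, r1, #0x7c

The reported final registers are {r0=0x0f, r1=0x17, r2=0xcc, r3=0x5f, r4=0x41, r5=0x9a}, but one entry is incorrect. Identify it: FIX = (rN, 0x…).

FIX = (r5, 0x5a)

[0] flags=0000 → (cmp)
[1] flags=0000 EQ?F → skip
[2] flags=0000 VC?T → r2=0xcc
[3] flags=0000 HI?F → skip
[4] flags=0010 → (cmp)
[5] flags=0010 LE?F → skip
[6] flags=0010 LE?F → skip
[7] flags=0010 CC?F → skip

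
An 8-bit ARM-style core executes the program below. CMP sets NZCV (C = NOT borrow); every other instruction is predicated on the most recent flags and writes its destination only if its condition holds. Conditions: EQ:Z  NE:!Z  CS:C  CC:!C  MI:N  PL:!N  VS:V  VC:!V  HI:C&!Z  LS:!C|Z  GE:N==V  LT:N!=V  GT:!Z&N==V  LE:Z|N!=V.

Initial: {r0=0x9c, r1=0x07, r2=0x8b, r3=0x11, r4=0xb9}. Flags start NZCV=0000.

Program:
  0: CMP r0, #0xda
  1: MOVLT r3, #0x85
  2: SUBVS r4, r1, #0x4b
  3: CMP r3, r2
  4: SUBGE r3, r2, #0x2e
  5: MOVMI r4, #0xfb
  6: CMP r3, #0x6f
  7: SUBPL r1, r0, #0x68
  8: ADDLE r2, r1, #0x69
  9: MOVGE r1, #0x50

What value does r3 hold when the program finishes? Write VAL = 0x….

VAL = 0x85

0: ✓ CMP  NZCV=1000
1: ✓ MOVLT  r3←0x85
2: · SUBVS
3: ✓ CMP  NZCV=1000
4: · SUBGE
5: ✓ MOVMI  r4←0xfb
6: ✓ CMP  NZCV=0011
7: ✓ SUBPL  r1←0x34
8: ✓ ADDLE  r2←0x9d
9: · MOVGE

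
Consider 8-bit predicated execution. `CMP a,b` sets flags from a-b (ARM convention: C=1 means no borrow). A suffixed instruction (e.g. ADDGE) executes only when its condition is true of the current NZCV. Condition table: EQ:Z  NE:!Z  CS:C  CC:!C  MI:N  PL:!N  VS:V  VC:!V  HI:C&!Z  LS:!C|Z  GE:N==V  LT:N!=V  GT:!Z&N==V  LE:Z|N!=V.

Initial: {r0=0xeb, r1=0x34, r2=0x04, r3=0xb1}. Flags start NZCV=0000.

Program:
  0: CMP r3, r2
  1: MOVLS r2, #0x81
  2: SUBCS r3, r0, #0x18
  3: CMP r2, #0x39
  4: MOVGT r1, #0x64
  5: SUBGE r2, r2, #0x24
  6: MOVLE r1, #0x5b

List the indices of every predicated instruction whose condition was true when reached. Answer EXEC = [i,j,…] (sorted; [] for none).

0: ✓ CMP  NZCV=1010
1: · MOVLS
2: ✓ SUBCS  r3←0xd3
3: ✓ CMP  NZCV=1000
4: · MOVGT
5: · SUBGE
6: ✓ MOVLE  r1←0x5b

EXEC = [2,6]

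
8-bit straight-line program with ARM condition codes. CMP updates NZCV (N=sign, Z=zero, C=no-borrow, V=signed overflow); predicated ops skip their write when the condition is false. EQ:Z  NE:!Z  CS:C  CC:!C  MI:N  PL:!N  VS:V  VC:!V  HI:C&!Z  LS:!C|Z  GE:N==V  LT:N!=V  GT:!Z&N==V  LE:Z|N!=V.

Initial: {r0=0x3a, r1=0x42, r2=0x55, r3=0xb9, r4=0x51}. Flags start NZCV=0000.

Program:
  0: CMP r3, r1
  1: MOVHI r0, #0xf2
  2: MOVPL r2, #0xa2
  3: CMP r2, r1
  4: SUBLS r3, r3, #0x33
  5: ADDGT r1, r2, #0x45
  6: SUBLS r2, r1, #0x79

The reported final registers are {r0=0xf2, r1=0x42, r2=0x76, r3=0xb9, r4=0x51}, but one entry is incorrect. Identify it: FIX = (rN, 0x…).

0: ✓ CMP  NZCV=0011
1: ✓ MOVHI  r0←0xf2
2: ✓ MOVPL  r2←0xa2
3: ✓ CMP  NZCV=0011
4: · SUBLS
5: · ADDGT
6: · SUBLS

FIX = (r2, 0xa2)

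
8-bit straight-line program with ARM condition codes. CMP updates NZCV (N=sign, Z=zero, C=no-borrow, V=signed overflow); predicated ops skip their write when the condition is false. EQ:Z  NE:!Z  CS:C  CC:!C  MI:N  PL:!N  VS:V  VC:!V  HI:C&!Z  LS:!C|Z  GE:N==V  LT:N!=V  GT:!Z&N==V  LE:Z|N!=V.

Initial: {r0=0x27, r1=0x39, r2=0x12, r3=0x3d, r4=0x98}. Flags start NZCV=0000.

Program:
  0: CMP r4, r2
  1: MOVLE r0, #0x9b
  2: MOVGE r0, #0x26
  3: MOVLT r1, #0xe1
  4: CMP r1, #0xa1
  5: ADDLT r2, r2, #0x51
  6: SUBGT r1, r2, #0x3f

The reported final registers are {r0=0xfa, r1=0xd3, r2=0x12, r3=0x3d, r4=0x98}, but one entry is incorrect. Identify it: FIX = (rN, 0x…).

0: ✓ CMP  NZCV=1010
1: ✓ MOVLE  r0←0x9b
2: · MOVGE
3: ✓ MOVLT  r1←0xe1
4: ✓ CMP  NZCV=0010
5: · ADDLT
6: ✓ SUBGT  r1←0xd3

FIX = (r0, 0x9b)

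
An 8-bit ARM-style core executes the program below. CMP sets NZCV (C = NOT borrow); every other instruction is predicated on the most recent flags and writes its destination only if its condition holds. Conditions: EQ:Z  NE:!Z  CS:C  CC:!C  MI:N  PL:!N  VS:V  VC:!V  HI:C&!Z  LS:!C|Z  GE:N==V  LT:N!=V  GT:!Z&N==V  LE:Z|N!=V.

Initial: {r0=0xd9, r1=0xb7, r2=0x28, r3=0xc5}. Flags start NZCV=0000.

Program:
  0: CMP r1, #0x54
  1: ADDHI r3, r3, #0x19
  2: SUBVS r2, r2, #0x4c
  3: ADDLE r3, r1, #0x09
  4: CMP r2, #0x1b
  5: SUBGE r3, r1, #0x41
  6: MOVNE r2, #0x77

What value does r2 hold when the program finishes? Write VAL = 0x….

0: ✓ CMP  NZCV=0011
1: ✓ ADDHI  r3←0xde
2: ✓ SUBVS  r2←0xdc
3: ✓ ADDLE  r3←0xc0
4: ✓ CMP  NZCV=1010
5: · SUBGE
6: ✓ MOVNE  r2←0x77

VAL = 0x77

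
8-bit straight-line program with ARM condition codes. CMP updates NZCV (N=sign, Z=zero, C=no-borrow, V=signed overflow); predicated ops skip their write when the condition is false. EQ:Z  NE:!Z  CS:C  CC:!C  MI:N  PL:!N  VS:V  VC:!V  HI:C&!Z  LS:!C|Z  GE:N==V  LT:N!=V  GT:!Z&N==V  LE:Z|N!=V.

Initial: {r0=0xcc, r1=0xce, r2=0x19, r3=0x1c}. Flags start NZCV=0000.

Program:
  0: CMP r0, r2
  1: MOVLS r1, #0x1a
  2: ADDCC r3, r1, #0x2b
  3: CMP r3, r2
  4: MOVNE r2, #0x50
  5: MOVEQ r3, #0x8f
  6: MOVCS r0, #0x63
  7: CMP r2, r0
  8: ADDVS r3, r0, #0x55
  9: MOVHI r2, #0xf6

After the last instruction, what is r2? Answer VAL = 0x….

[0] flags=1010 → (cmp)
[1] flags=1010 LS?F → skip
[2] flags=1010 CC?F → skip
[3] flags=0010 → (cmp)
[4] flags=0010 NE?T → r2=0x50
[5] flags=0010 EQ?F → skip
[6] flags=0010 CS?T → r0=0x63
[7] flags=1000 → (cmp)
[8] flags=1000 VS?F → skip
[9] flags=1000 HI?F → skip

VAL = 0x50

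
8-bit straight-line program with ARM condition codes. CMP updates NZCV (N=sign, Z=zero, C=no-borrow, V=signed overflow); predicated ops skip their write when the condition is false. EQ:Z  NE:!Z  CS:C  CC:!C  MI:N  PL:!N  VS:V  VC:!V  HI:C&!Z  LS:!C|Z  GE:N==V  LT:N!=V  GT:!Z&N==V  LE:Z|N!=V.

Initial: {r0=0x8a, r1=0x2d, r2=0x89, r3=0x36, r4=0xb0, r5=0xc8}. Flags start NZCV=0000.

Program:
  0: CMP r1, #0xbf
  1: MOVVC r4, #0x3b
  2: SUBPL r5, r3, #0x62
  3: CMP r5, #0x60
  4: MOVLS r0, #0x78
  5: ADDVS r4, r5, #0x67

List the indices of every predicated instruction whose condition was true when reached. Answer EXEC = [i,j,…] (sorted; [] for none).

EXEC = [1,2,5]

[0] flags=0000 → (cmp)
[1] flags=0000 VC?T → r4=0x3b
[2] flags=0000 PL?T → r5=0xd4
[3] flags=0011 → (cmp)
[4] flags=0011 LS?F → skip
[5] flags=0011 VS?T → r4=0x3b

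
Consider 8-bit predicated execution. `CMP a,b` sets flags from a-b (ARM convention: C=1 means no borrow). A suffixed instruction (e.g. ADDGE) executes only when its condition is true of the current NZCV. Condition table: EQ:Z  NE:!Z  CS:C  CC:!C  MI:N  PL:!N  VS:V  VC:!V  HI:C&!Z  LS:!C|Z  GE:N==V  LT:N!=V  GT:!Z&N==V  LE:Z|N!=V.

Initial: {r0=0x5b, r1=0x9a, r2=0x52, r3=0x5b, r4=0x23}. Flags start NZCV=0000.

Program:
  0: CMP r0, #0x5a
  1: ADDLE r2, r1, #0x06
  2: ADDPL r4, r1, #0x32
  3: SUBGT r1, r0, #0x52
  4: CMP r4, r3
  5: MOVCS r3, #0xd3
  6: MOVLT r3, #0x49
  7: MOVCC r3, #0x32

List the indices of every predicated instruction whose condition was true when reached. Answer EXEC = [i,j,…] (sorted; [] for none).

EXEC = [2,3,5,6]

[0] flags=0010 → (cmp)
[1] flags=0010 LE?F → skip
[2] flags=0010 PL?T → r4=0xcc
[3] flags=0010 GT?T → r1=0x09
[4] flags=0011 → (cmp)
[5] flags=0011 CS?T → r3=0xd3
[6] flags=0011 LT?T → r3=0x49
[7] flags=0011 CC?F → skip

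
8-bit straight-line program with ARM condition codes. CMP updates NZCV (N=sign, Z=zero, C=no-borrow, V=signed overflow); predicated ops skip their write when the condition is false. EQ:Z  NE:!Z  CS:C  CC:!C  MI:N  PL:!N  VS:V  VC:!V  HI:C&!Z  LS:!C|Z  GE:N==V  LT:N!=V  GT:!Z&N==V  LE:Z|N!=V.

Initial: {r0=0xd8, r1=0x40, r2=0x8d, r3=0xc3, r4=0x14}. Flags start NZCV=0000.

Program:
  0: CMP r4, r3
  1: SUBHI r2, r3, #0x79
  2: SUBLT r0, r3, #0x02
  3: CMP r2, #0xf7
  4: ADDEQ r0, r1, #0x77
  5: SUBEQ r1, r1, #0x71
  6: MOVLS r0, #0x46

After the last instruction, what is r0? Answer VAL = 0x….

VAL = 0x46

0: ✓ CMP  NZCV=0000
1: · SUBHI
2: · SUBLT
3: ✓ CMP  NZCV=1000
4: · ADDEQ
5: · SUBEQ
6: ✓ MOVLS  r0←0x46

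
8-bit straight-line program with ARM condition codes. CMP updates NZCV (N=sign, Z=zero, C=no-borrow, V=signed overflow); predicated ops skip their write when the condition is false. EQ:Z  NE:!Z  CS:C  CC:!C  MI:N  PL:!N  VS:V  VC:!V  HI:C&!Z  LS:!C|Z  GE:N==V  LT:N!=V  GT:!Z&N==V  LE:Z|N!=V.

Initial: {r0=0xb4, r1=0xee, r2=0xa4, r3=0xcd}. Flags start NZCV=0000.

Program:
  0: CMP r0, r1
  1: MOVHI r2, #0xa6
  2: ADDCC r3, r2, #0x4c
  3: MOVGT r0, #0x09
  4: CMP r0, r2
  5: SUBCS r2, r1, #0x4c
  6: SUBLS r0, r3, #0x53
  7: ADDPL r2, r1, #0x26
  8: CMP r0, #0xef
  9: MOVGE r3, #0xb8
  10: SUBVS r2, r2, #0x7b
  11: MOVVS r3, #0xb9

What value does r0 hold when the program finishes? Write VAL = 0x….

[0] flags=1000 → (cmp)
[1] flags=1000 HI?F → skip
[2] flags=1000 CC?T → r3=0xf0
[3] flags=1000 GT?F → skip
[4] flags=0010 → (cmp)
[5] flags=0010 CS?T → r2=0xa2
[6] flags=0010 LS?F → skip
[7] flags=0010 PL?T → r2=0x14
[8] flags=1000 → (cmp)
[9] flags=1000 GE?F → skip
[10] flags=1000 VS?F → skip
[11] flags=1000 VS?F → skip

VAL = 0xb4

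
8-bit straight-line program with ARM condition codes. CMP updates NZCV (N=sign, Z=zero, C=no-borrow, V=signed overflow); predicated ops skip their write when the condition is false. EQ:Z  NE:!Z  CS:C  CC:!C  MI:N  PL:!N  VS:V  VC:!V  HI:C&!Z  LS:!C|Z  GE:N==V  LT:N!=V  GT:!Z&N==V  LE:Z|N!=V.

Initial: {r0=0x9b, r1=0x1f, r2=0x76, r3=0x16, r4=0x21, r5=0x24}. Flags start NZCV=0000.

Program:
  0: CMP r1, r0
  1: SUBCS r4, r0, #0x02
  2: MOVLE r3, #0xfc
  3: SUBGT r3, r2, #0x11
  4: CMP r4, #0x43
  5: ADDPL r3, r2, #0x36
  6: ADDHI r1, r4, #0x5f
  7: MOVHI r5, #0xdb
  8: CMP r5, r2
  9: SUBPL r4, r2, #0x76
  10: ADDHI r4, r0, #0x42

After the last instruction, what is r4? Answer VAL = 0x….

0: ✓ CMP  NZCV=1001
1: · SUBCS
2: · MOVLE
3: ✓ SUBGT  r3←0x65
4: ✓ CMP  NZCV=1000
5: · ADDPL
6: · ADDHI
7: · MOVHI
8: ✓ CMP  NZCV=1000
9: · SUBPL
10: · ADDHI

VAL = 0x21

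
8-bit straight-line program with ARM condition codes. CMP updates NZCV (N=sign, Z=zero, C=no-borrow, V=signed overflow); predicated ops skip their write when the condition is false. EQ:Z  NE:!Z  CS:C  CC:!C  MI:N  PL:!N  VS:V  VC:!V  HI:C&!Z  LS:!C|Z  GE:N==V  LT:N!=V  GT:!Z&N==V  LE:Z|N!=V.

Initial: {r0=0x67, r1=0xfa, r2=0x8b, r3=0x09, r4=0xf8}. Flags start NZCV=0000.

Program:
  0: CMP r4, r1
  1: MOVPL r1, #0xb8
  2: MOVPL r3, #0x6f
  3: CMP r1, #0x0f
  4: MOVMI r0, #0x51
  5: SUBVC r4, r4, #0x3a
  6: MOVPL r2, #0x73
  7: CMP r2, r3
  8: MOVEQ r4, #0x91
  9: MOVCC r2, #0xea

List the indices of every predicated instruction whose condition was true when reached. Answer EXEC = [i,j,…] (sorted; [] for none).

0: ✓ CMP  NZCV=1000
1: · MOVPL
2: · MOVPL
3: ✓ CMP  NZCV=1010
4: ✓ MOVMI  r0←0x51
5: ✓ SUBVC  r4←0xbe
6: · MOVPL
7: ✓ CMP  NZCV=1010
8: · MOVEQ
9: · MOVCC

EXEC = [4,5]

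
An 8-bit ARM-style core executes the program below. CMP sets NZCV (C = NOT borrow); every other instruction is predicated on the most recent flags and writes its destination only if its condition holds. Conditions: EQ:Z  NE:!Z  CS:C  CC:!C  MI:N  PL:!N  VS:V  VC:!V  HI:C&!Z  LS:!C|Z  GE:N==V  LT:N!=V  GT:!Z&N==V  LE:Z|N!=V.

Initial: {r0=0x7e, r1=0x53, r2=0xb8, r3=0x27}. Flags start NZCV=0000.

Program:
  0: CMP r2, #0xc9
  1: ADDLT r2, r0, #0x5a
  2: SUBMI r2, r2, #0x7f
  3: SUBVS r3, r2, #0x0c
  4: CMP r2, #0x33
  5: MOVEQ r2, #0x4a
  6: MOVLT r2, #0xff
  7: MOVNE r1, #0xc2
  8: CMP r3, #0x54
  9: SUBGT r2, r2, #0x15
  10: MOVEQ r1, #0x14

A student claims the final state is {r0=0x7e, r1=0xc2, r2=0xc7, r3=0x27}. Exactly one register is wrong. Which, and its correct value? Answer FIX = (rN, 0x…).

FIX = (r2, 0x59)

0: ✓ CMP  NZCV=1000
1: ✓ ADDLT  r2←0xd8
2: ✓ SUBMI  r2←0x59
3: · SUBVS
4: ✓ CMP  NZCV=0010
5: · MOVEQ
6: · MOVLT
7: ✓ MOVNE  r1←0xc2
8: ✓ CMP  NZCV=1000
9: · SUBGT
10: · MOVEQ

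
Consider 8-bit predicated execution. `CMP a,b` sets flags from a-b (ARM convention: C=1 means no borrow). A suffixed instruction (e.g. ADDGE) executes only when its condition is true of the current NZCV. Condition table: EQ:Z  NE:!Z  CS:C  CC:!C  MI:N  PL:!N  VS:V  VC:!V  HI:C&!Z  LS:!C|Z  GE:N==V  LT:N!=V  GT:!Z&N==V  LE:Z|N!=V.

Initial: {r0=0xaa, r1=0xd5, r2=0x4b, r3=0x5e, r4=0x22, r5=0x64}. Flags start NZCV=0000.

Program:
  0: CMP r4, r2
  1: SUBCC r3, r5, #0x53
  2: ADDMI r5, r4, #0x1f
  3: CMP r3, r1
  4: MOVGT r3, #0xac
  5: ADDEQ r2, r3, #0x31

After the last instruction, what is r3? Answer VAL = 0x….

0: ✓ CMP  NZCV=1000
1: ✓ SUBCC  r3←0x11
2: ✓ ADDMI  r5←0x41
3: ✓ CMP  NZCV=0000
4: ✓ MOVGT  r3←0xac
5: · ADDEQ

VAL = 0xac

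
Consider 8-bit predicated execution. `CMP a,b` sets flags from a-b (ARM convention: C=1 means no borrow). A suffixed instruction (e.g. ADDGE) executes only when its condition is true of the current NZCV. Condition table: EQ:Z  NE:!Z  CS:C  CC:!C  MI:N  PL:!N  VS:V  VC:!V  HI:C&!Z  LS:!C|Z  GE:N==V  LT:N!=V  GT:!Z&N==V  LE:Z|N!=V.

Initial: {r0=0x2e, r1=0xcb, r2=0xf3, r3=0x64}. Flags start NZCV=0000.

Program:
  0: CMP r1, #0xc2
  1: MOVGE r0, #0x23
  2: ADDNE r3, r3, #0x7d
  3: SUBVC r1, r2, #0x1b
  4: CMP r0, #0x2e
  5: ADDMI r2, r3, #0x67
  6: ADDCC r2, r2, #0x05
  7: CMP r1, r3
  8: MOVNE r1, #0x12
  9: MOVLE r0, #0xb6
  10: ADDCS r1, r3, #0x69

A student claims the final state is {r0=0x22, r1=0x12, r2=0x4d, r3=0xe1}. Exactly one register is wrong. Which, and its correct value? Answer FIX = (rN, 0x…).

[0] flags=0010 → (cmp)
[1] flags=0010 GE?T → r0=0x23
[2] flags=0010 NE?T → r3=0xe1
[3] flags=0010 VC?T → r1=0xd8
[4] flags=1000 → (cmp)
[5] flags=1000 MI?T → r2=0x48
[6] flags=1000 CC?T → r2=0x4d
[7] flags=1000 → (cmp)
[8] flags=1000 NE?T → r1=0x12
[9] flags=1000 LE?T → r0=0xb6
[10] flags=1000 CS?F → skip

FIX = (r0, 0xb6)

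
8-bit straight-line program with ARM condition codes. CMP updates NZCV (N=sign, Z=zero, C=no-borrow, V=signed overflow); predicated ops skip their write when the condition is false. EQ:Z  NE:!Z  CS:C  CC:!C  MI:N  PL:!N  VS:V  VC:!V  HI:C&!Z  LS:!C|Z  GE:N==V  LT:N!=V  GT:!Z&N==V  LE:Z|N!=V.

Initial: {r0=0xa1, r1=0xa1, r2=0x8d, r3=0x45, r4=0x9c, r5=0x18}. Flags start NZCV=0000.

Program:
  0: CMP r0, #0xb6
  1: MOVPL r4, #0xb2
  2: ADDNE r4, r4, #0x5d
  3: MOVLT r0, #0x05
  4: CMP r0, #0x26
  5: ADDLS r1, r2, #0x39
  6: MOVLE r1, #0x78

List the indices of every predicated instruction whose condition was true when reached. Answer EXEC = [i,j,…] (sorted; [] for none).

[0] flags=1000 → (cmp)
[1] flags=1000 PL?F → skip
[2] flags=1000 NE?T → r4=0xf9
[3] flags=1000 LT?T → r0=0x05
[4] flags=1000 → (cmp)
[5] flags=1000 LS?T → r1=0xc6
[6] flags=1000 LE?T → r1=0x78

EXEC = [2,3,5,6]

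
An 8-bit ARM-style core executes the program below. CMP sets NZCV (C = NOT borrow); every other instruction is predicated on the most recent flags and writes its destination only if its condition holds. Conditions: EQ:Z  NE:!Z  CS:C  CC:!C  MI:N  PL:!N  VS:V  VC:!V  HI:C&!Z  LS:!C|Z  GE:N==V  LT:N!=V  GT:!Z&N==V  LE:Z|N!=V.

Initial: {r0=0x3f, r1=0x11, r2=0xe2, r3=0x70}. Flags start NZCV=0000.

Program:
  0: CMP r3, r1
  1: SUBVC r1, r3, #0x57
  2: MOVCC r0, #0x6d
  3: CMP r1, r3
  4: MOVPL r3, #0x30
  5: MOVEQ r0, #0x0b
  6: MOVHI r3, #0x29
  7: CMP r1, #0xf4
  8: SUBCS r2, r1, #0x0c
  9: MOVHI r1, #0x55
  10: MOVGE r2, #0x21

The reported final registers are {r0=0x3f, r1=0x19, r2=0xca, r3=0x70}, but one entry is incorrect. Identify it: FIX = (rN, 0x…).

[0] flags=0010 → (cmp)
[1] flags=0010 VC?T → r1=0x19
[2] flags=0010 CC?F → skip
[3] flags=1000 → (cmp)
[4] flags=1000 PL?F → skip
[5] flags=1000 EQ?F → skip
[6] flags=1000 HI?F → skip
[7] flags=0000 → (cmp)
[8] flags=0000 CS?F → skip
[9] flags=0000 HI?F → skip
[10] flags=0000 GE?T → r2=0x21

FIX = (r2, 0x21)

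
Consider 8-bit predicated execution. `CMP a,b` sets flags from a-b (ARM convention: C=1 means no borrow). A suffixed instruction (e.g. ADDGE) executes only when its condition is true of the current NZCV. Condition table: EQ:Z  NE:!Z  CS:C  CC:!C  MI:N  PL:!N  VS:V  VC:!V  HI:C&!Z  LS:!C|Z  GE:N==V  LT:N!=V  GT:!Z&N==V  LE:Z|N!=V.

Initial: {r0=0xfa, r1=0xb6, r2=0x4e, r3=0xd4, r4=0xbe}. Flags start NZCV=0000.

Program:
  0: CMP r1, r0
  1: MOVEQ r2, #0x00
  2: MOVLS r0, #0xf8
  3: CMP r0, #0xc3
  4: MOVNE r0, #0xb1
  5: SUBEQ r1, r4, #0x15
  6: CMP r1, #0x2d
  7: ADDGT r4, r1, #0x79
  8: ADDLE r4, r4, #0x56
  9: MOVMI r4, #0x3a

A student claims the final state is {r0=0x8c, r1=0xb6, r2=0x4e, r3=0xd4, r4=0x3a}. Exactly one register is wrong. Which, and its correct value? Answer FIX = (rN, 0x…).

FIX = (r0, 0xb1)

0: ✓ CMP  NZCV=1000
1: · MOVEQ
2: ✓ MOVLS  r0←0xf8
3: ✓ CMP  NZCV=0010
4: ✓ MOVNE  r0←0xb1
5: · SUBEQ
6: ✓ CMP  NZCV=1010
7: · ADDGT
8: ✓ ADDLE  r4←0x14
9: ✓ MOVMI  r4←0x3a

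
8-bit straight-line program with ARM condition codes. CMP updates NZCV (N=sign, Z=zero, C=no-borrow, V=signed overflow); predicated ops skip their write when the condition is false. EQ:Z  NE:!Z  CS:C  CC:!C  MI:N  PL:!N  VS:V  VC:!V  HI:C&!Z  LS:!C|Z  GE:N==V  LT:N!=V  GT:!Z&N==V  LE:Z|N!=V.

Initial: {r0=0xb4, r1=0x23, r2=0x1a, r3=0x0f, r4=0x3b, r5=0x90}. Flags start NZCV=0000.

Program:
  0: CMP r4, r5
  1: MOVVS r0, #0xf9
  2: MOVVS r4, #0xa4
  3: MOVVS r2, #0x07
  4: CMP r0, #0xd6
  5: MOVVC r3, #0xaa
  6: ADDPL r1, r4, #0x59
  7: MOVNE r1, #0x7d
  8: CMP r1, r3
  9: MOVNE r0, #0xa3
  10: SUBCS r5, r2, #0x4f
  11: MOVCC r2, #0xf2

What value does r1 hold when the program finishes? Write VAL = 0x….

0: ✓ CMP  NZCV=1001
1: ✓ MOVVS  r0←0xf9
2: ✓ MOVVS  r4←0xa4
3: ✓ MOVVS  r2←0x07
4: ✓ CMP  NZCV=0010
5: ✓ MOVVC  r3←0xaa
6: ✓ ADDPL  r1←0xfd
7: ✓ MOVNE  r1←0x7d
8: ✓ CMP  NZCV=1001
9: ✓ MOVNE  r0←0xa3
10: · SUBCS
11: ✓ MOVCC  r2←0xf2

VAL = 0x7d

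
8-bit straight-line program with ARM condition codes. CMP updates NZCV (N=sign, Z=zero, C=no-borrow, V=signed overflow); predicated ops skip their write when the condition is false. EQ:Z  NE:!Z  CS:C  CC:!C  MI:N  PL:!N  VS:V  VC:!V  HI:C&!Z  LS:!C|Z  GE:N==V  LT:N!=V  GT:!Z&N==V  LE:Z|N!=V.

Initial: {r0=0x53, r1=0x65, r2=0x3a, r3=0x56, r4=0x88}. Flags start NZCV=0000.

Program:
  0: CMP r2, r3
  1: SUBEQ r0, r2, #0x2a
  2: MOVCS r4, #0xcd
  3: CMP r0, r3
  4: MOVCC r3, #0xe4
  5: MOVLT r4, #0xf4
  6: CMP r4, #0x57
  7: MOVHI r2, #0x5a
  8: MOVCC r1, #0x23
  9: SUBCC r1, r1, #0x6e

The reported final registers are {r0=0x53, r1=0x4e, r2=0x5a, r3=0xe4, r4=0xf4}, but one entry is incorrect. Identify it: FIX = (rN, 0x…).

0: ✓ CMP  NZCV=1000
1: · SUBEQ
2: · MOVCS
3: ✓ CMP  NZCV=1000
4: ✓ MOVCC  r3←0xe4
5: ✓ MOVLT  r4←0xf4
6: ✓ CMP  NZCV=1010
7: ✓ MOVHI  r2←0x5a
8: · MOVCC
9: · SUBCC

FIX = (r1, 0x65)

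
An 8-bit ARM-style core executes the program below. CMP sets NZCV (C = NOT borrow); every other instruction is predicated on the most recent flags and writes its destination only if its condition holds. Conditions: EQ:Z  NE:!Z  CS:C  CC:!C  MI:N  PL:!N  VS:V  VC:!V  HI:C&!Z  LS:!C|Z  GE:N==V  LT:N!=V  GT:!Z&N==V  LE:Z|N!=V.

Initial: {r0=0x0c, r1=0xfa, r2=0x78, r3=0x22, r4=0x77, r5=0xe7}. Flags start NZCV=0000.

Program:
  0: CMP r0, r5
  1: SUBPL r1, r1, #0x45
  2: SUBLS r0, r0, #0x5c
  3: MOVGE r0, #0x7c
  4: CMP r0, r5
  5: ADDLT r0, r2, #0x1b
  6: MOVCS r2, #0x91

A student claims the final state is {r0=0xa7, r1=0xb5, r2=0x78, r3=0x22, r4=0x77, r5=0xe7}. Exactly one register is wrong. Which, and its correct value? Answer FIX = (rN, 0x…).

0: ✓ CMP  NZCV=0000
1: ✓ SUBPL  r1←0xb5
2: ✓ SUBLS  r0←0xb0
3: ✓ MOVGE  r0←0x7c
4: ✓ CMP  NZCV=1001
5: · ADDLT
6: · MOVCS

FIX = (r0, 0x7c)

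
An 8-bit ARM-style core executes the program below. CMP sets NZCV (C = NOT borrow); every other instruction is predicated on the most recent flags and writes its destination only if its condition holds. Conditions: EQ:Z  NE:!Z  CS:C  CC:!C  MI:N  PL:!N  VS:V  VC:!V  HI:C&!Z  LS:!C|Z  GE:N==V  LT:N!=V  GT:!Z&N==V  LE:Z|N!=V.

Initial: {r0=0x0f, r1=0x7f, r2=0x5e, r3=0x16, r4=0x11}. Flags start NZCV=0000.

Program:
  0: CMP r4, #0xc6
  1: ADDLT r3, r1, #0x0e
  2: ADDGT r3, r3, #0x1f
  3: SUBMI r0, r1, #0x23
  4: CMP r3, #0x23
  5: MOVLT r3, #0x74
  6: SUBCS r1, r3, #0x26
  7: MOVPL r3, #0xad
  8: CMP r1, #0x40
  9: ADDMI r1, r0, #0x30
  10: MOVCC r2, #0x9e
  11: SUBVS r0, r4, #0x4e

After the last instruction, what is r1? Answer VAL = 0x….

VAL = 0x3f

[0] flags=0000 → (cmp)
[1] flags=0000 LT?F → skip
[2] flags=0000 GT?T → r3=0x35
[3] flags=0000 MI?F → skip
[4] flags=0010 → (cmp)
[5] flags=0010 LT?F → skip
[6] flags=0010 CS?T → r1=0x0f
[7] flags=0010 PL?T → r3=0xad
[8] flags=1000 → (cmp)
[9] flags=1000 MI?T → r1=0x3f
[10] flags=1000 CC?T → r2=0x9e
[11] flags=1000 VS?F → skip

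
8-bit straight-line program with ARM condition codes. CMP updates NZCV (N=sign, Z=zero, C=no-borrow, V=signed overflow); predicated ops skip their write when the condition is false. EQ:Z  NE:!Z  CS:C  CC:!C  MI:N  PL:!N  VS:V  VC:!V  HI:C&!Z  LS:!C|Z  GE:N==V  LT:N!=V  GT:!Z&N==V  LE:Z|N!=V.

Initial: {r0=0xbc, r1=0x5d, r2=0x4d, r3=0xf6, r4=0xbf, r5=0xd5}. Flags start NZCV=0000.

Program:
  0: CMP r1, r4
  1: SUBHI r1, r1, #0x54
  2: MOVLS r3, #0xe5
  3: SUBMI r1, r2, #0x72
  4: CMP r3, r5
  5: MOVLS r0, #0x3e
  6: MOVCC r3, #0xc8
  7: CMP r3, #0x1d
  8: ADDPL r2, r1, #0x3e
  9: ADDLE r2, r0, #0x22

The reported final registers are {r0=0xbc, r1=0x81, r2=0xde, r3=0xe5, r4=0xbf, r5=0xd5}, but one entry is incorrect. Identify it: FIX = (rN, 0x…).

[0] flags=1001 → (cmp)
[1] flags=1001 HI?F → skip
[2] flags=1001 LS?T → r3=0xe5
[3] flags=1001 MI?T → r1=0xdb
[4] flags=0010 → (cmp)
[5] flags=0010 LS?F → skip
[6] flags=0010 CC?F → skip
[7] flags=1010 → (cmp)
[8] flags=1010 PL?F → skip
[9] flags=1010 LE?T → r2=0xde

FIX = (r1, 0xdb)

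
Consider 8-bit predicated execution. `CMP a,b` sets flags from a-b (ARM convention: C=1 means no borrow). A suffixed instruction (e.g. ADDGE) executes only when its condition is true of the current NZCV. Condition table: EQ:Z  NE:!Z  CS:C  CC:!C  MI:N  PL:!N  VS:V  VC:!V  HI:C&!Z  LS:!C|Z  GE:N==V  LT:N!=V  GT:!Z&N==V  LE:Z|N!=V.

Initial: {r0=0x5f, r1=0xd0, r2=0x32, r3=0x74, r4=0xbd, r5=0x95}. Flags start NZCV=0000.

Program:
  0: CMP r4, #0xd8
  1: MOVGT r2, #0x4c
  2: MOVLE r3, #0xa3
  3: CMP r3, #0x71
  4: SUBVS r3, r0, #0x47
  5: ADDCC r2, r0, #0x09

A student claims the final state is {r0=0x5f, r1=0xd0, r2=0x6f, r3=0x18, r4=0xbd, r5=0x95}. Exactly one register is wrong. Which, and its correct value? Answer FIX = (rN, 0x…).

FIX = (r2, 0x32)

0: ✓ CMP  NZCV=1000
1: · MOVGT
2: ✓ MOVLE  r3←0xa3
3: ✓ CMP  NZCV=0011
4: ✓ SUBVS  r3←0x18
5: · ADDCC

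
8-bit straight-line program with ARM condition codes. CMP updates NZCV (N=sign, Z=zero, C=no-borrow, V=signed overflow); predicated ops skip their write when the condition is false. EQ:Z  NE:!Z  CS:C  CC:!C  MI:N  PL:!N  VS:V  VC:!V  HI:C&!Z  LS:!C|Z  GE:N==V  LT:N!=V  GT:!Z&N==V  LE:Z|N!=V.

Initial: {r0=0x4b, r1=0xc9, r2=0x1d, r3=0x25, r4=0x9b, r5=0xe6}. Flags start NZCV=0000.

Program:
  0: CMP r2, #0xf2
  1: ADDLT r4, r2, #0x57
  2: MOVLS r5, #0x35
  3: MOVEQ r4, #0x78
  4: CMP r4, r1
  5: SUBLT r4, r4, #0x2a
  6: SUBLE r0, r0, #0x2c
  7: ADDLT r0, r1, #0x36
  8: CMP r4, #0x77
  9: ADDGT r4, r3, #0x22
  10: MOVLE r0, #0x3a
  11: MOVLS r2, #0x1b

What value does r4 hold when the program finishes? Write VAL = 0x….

0: ✓ CMP  NZCV=0000
1: · ADDLT
2: ✓ MOVLS  r5←0x35
3: · MOVEQ
4: ✓ CMP  NZCV=1000
5: ✓ SUBLT  r4←0x71
6: ✓ SUBLE  r0←0x1f
7: ✓ ADDLT  r0←0xff
8: ✓ CMP  NZCV=1000
9: · ADDGT
10: ✓ MOVLE  r0←0x3a
11: ✓ MOVLS  r2←0x1b

VAL = 0x71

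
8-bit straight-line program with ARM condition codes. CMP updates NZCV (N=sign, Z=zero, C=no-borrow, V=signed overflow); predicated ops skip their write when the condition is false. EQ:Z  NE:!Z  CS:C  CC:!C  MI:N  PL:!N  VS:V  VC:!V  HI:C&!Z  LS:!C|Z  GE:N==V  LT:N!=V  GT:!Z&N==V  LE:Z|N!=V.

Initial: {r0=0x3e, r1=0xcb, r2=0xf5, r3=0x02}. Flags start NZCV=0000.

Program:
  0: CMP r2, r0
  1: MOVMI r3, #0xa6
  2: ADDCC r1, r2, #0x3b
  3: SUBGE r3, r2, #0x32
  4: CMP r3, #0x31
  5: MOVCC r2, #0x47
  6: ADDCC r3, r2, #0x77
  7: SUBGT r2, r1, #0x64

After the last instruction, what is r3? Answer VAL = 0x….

VAL = 0xa6

0: ✓ CMP  NZCV=1010
1: ✓ MOVMI  r3←0xa6
2: · ADDCC
3: · SUBGE
4: ✓ CMP  NZCV=0011
5: · MOVCC
6: · ADDCC
7: · SUBGT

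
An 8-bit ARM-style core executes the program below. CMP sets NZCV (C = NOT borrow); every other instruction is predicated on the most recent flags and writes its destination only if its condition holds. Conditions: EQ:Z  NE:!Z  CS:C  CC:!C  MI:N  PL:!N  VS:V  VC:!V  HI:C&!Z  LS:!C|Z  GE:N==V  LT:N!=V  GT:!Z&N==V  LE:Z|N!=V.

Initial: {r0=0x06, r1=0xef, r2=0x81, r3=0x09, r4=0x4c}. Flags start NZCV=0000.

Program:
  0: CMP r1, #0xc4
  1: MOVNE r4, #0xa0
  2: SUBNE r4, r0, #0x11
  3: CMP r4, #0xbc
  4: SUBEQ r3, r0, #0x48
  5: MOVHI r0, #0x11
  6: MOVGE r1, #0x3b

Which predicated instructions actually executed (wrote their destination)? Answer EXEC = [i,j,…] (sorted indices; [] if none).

EXEC = [1,2,5,6]

[0] flags=0010 → (cmp)
[1] flags=0010 NE?T → r4=0xa0
[2] flags=0010 NE?T → r4=0xf5
[3] flags=0010 → (cmp)
[4] flags=0010 EQ?F → skip
[5] flags=0010 HI?T → r0=0x11
[6] flags=0010 GE?T → r1=0x3b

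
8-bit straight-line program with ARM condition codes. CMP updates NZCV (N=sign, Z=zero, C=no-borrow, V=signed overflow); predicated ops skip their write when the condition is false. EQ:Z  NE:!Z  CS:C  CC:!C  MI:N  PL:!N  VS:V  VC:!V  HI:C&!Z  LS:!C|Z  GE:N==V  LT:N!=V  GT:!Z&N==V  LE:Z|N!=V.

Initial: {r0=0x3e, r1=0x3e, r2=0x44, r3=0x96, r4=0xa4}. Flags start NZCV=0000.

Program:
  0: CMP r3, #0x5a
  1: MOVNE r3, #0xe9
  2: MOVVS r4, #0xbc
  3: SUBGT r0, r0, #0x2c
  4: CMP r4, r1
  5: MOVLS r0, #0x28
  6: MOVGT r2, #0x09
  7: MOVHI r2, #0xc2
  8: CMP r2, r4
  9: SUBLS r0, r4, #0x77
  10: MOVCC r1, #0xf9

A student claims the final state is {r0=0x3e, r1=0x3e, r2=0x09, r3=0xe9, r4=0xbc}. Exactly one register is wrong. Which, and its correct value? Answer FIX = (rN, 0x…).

[0] flags=0011 → (cmp)
[1] flags=0011 NE?T → r3=0xe9
[2] flags=0011 VS?T → r4=0xbc
[3] flags=0011 GT?F → skip
[4] flags=0011 → (cmp)
[5] flags=0011 LS?F → skip
[6] flags=0011 GT?F → skip
[7] flags=0011 HI?T → r2=0xc2
[8] flags=0010 → (cmp)
[9] flags=0010 LS?F → skip
[10] flags=0010 CC?F → skip

FIX = (r2, 0xc2)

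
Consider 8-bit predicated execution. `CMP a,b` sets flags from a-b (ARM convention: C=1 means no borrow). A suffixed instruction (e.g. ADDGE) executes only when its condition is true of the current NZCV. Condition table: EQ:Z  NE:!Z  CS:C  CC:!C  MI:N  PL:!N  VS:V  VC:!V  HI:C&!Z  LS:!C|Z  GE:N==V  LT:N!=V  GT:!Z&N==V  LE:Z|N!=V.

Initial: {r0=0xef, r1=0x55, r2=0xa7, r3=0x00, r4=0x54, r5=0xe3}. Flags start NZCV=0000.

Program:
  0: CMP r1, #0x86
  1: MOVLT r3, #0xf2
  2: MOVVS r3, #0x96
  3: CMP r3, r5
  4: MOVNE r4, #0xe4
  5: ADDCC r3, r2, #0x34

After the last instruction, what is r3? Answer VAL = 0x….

0: ✓ CMP  NZCV=1001
1: · MOVLT
2: ✓ MOVVS  r3←0x96
3: ✓ CMP  NZCV=1000
4: ✓ MOVNE  r4←0xe4
5: ✓ ADDCC  r3←0xdb

VAL = 0xdb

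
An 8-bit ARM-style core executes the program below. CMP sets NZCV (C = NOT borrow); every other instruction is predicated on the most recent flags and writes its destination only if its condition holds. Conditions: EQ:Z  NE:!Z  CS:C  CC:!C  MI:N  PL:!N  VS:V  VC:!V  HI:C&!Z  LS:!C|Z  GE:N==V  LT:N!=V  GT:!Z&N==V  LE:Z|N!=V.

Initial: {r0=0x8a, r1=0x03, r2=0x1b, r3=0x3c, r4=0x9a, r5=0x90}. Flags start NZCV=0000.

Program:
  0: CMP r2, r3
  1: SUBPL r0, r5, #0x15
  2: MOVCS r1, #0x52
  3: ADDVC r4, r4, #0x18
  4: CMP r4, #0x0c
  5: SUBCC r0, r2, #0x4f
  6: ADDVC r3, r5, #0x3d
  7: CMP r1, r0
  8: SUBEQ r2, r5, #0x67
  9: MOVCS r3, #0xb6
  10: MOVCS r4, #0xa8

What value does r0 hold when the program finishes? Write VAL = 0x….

[0] flags=1000 → (cmp)
[1] flags=1000 PL?F → skip
[2] flags=1000 CS?F → skip
[3] flags=1000 VC?T → r4=0xb2
[4] flags=1010 → (cmp)
[5] flags=1010 CC?F → skip
[6] flags=1010 VC?T → r3=0xcd
[7] flags=0000 → (cmp)
[8] flags=0000 EQ?F → skip
[9] flags=0000 CS?F → skip
[10] flags=0000 CS?F → skip

VAL = 0x8a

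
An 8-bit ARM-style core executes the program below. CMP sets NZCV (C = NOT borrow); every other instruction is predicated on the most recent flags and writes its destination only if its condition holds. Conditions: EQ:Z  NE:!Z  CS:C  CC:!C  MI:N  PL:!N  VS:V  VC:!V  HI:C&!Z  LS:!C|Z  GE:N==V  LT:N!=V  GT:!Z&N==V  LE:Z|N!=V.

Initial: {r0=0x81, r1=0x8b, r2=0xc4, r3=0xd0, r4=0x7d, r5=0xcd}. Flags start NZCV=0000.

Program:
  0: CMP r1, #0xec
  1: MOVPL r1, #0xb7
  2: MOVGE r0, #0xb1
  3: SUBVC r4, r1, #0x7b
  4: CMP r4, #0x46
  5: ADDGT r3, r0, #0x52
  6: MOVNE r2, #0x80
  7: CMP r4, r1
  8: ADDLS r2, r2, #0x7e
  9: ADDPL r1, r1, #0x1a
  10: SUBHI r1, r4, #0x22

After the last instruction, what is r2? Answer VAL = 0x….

VAL = 0xfe

0: ✓ CMP  NZCV=1000
1: · MOVPL
2: · MOVGE
3: ✓ SUBVC  r4←0x10
4: ✓ CMP  NZCV=1000
5: · ADDGT
6: ✓ MOVNE  r2←0x80
7: ✓ CMP  NZCV=1001
8: ✓ ADDLS  r2←0xfe
9: · ADDPL
10: · SUBHI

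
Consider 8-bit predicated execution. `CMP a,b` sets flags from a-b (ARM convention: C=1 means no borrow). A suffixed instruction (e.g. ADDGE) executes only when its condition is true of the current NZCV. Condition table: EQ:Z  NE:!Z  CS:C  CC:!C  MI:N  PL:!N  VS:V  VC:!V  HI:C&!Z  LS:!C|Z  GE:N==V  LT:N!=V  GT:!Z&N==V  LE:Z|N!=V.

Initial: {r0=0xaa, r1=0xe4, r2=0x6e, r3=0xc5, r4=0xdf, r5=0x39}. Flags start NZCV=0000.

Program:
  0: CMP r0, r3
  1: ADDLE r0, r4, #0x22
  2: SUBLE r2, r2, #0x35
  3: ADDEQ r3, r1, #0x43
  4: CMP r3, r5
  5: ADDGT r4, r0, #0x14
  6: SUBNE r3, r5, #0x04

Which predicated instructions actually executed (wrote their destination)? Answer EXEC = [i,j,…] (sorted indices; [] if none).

EXEC = [1,2,6]

[0] flags=1000 → (cmp)
[1] flags=1000 LE?T → r0=0x01
[2] flags=1000 LE?T → r2=0x39
[3] flags=1000 EQ?F → skip
[4] flags=1010 → (cmp)
[5] flags=1010 GT?F → skip
[6] flags=1010 NE?T → r3=0x35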